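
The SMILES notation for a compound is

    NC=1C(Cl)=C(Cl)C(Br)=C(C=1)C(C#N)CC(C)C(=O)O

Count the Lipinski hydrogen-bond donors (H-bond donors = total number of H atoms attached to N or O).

3

Donors: find every N or O and count the H atoms it carries.
  atom 1 (N): bond orders sum to 1 → 2 H
  atom 13 (N): bond orders sum to 3 → 0 H
  atom 18 (O): bond orders sum to 2 → 0 H
  atom 19 (O): bond orders sum to 1 → 1 H
Lipinski HBD = 3.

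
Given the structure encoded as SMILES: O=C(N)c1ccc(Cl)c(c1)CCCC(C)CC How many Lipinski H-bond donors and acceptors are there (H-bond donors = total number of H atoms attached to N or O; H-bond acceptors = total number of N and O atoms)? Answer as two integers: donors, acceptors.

Donors: find every N or O and count the H atoms it carries.
  atom 1 (O): bond orders sum to 2 → 0 H
  atom 3 (N): bond orders sum to 1 → 2 H
Lipinski HBD = 2.
Acceptors: N atoms = 1, O atoms = 1 → HBA = 2.

2, 2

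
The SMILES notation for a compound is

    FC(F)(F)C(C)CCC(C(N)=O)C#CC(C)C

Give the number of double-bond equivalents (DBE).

Molecular formula: C12H18F3NO.
DoU = (2C + 2 + N − H − X) / 2, where X is the halogen count and O/S are ignored.
    = (2·12 + 2 + 1 − 18 − 3) / 2 = 6 / 2 = 3.

3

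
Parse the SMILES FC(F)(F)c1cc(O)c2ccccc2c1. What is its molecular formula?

Walk through each heavy atom and fill implicit hydrogens from standard valence (C 4, N 3, O 2, S 2, halogen 1); for lowercase aromatic atoms, an aromatic c carries 1 H when it has two neighbours and 0 H with three, and aromatic n carries 0 H:
  atom 1: F (halogen, monovalent) → 0 H
  atom 2: C, bond orders sum to 4 (valence 4) → 0 H
  atom 3: F (halogen, monovalent) → 0 H
  atom 4: F (halogen, monovalent) → 0 H
  atom 5: aromatic c, 3 neighbours → 0 H
  atom 6: aromatic c, 2 neighbours → 1 H
  atom 7: aromatic c, 3 neighbours → 0 H
  atom 8: O, bond orders sum to 1 (valence 2) → 1 H
  atom 9: aromatic c, 3 neighbours → 0 H
  atom 10: aromatic c, 2 neighbours → 1 H
  atom 11: aromatic c, 2 neighbours → 1 H
  atom 12: aromatic c, 2 neighbours → 1 H
  atom 13: aromatic c, 2 neighbours → 1 H
  atom 14: aromatic c, 3 neighbours → 0 H
  atom 15: aromatic c, 2 neighbours → 1 H
Totals → C:11, H:7, F:3, O:1.
In Hill order: C11H7F3O.

C11H7F3O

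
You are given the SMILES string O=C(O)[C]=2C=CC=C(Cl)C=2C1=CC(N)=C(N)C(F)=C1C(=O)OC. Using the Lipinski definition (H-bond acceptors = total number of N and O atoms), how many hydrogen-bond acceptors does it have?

N atoms: 2; O atoms: 4.
Lipinski HBA = 2 + 4 = 6.

6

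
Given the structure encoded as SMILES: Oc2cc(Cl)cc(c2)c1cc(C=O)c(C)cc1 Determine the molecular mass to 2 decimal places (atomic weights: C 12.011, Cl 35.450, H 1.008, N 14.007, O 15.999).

First, the molecular formula is C14H11ClO2 (counting implicit H from valence).
  C: 14 × 12.011 = 168.154
  Cl: 1 × 35.450 = 35.450
  H: 11 × 1.008 = 11.088
  O: 2 × 15.999 = 31.998
Sum: 14×12.011 + 1×35.450 + 11×1.008 + 2×15.999 = 246.690 → 246.69 g/mol.

246.69 g/mol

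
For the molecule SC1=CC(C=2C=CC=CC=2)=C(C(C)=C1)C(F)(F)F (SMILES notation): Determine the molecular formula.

Walk through each heavy atom and fill implicit hydrogens from standard valence (C 4, N 3, O 2, S 2, halogen 1):
  atom 1: S, bond orders sum to 1 (valence 2) → 1 H
  atom 2: C, bond orders sum to 4 (valence 4) → 0 H
  atom 3: C, bond orders sum to 3 (valence 4) → 1 H
  atom 4: C, bond orders sum to 4 (valence 4) → 0 H
  atom 5: C, bond orders sum to 4 (valence 4) → 0 H
  atom 6: C, bond orders sum to 3 (valence 4) → 1 H
  atom 7: C, bond orders sum to 3 (valence 4) → 1 H
  atom 8: C, bond orders sum to 3 (valence 4) → 1 H
  atom 9: C, bond orders sum to 3 (valence 4) → 1 H
  atom 10: C, bond orders sum to 3 (valence 4) → 1 H
  atom 11: C, bond orders sum to 4 (valence 4) → 0 H
  atom 12: C, bond orders sum to 4 (valence 4) → 0 H
  atom 13: C, bond orders sum to 1 (valence 4) → 3 H
  atom 14: C, bond orders sum to 3 (valence 4) → 1 H
  atom 15: C, bond orders sum to 4 (valence 4) → 0 H
  atom 16: F (halogen, monovalent) → 0 H
  atom 17: F (halogen, monovalent) → 0 H
  atom 18: F (halogen, monovalent) → 0 H
Totals → C:14, H:11, F:3, S:1.
In Hill order: C14H11F3S.

C14H11F3S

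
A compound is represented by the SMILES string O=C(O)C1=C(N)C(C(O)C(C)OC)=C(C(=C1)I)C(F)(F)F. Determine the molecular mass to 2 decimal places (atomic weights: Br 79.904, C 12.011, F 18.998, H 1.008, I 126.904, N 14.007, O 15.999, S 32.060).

First, the molecular formula is C12H13F3INO4 (counting implicit H from valence).
  C: 12 × 12.011 = 144.132
  F: 3 × 18.998 = 56.994
  H: 13 × 1.008 = 13.104
  I: 1 × 126.904 = 126.904
  N: 1 × 14.007 = 14.007
  O: 4 × 15.999 = 63.996
Sum: 12×12.011 + 3×18.998 + 13×1.008 + 1×126.904 + 1×14.007 + 4×15.999 = 419.137 → 419.14 g/mol.

419.14 g/mol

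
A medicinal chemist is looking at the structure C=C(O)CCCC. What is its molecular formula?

Walk through each heavy atom and fill implicit hydrogens from standard valence (C 4, N 3, O 2, S 2, halogen 1):
  atom 1: C, bond orders sum to 2 (valence 4) → 2 H
  atom 2: C, bond orders sum to 4 (valence 4) → 0 H
  atom 3: O, bond orders sum to 1 (valence 2) → 1 H
  atom 4: C, bond orders sum to 2 (valence 4) → 2 H
  atom 5: C, bond orders sum to 2 (valence 4) → 2 H
  atom 6: C, bond orders sum to 2 (valence 4) → 2 H
  atom 7: C, bond orders sum to 1 (valence 4) → 3 H
Totals → C:6, H:12, O:1.

C6H12O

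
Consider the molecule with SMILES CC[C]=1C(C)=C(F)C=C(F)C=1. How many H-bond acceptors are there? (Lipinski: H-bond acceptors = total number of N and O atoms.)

0

N atoms: 0; O atoms: 0.
Lipinski HBA = 0 + 0 = 0.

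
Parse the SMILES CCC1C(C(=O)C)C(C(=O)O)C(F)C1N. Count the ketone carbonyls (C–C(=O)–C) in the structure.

The ketone motif appears at heavy-atom position 5 in the SMILES.
Other groups present: 1 carboxylic acid, 1 primary amine.
Ketone count: 1.

1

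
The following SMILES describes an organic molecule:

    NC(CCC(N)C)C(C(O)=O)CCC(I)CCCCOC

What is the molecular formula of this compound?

C15H31IN2O3

Walk through each heavy atom and fill implicit hydrogens from standard valence (C 4, N 3, O 2, S 2, halogen 1):
  atom 1: N, bond orders sum to 1 (valence 3) → 2 H
  atom 2: C, bond orders sum to 3 (valence 4) → 1 H
  atom 3: C, bond orders sum to 2 (valence 4) → 2 H
  atom 4: C, bond orders sum to 2 (valence 4) → 2 H
  atom 5: C, bond orders sum to 3 (valence 4) → 1 H
  atom 6: N, bond orders sum to 1 (valence 3) → 2 H
  atom 7: C, bond orders sum to 1 (valence 4) → 3 H
  atom 8: C, bond orders sum to 3 (valence 4) → 1 H
  atom 9: C, bond orders sum to 4 (valence 4) → 0 H
  atom 10: O, bond orders sum to 1 (valence 2) → 1 H
  atom 11: O, bond orders sum to 2 (valence 2) → 0 H
  atom 12: C, bond orders sum to 2 (valence 4) → 2 H
  atom 13: C, bond orders sum to 2 (valence 4) → 2 H
  atom 14: C, bond orders sum to 3 (valence 4) → 1 H
  atom 15: I (halogen, monovalent) → 0 H
  atom 16: C, bond orders sum to 2 (valence 4) → 2 H
  atom 17: C, bond orders sum to 2 (valence 4) → 2 H
  atom 18: C, bond orders sum to 2 (valence 4) → 2 H
  atom 19: C, bond orders sum to 2 (valence 4) → 2 H
  atom 20: O, bond orders sum to 2 (valence 2) → 0 H
  atom 21: C, bond orders sum to 1 (valence 4) → 3 H
Totals → C:15, H:31, I:1, N:2, O:3.
In Hill order: C15H31IN2O3.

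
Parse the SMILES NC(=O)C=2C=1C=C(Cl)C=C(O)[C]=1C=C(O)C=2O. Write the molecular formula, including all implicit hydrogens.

Walk through each heavy atom and fill implicit hydrogens from standard valence (C 4, N 3, O 2, S 2, halogen 1):
  atom 1: N, bond orders sum to 1 (valence 3) → 2 H
  atom 2: C, bond orders sum to 4 (valence 4) → 0 H
  atom 3: O, bond orders sum to 2 (valence 2) → 0 H
  atom 4: C, bond orders sum to 4 (valence 4) → 0 H
  atom 5: C, bond orders sum to 4 (valence 4) → 0 H
  atom 6: C, bond orders sum to 3 (valence 4) → 1 H
  atom 7: C, bond orders sum to 4 (valence 4) → 0 H
  atom 8: Cl (halogen, monovalent) → 0 H
  atom 9: C, bond orders sum to 3 (valence 4) → 1 H
  atom 10: C, bond orders sum to 4 (valence 4) → 0 H
  atom 11: O, bond orders sum to 1 (valence 2) → 1 H
  atom 12: C with explicit H count 0
  atom 13: C, bond orders sum to 3 (valence 4) → 1 H
  atom 14: C, bond orders sum to 4 (valence 4) → 0 H
  atom 15: O, bond orders sum to 1 (valence 2) → 1 H
  atom 16: C, bond orders sum to 4 (valence 4) → 0 H
  atom 17: O, bond orders sum to 1 (valence 2) → 1 H
Totals → C:11, H:8, Cl:1, N:1, O:4.
In Hill order: C11H8ClNO4.

C11H8ClNO4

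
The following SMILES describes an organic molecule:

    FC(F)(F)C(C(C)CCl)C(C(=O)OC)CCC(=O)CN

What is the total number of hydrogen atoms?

Walk through each heavy atom and fill implicit hydrogens from standard valence (C 4, N 3, O 2, S 2, halogen 1):
  atom 1: F (halogen, monovalent) → 0 H
  atom 2: C, bond orders sum to 4 (valence 4) → 0 H
  atom 3: F (halogen, monovalent) → 0 H
  atom 4: F (halogen, monovalent) → 0 H
  atom 5: C, bond orders sum to 3 (valence 4) → 1 H
  atom 6: C, bond orders sum to 3 (valence 4) → 1 H
  atom 7: C, bond orders sum to 1 (valence 4) → 3 H
  atom 8: C, bond orders sum to 2 (valence 4) → 2 H
  atom 9: Cl (halogen, monovalent) → 0 H
  atom 10: C, bond orders sum to 3 (valence 4) → 1 H
  atom 11: C, bond orders sum to 4 (valence 4) → 0 H
  atom 12: O, bond orders sum to 2 (valence 2) → 0 H
  atom 13: O, bond orders sum to 2 (valence 2) → 0 H
  atom 14: C, bond orders sum to 1 (valence 4) → 3 H
  atom 15: C, bond orders sum to 2 (valence 4) → 2 H
  atom 16: C, bond orders sum to 2 (valence 4) → 2 H
  atom 17: C, bond orders sum to 4 (valence 4) → 0 H
  atom 18: O, bond orders sum to 2 (valence 2) → 0 H
  atom 19: C, bond orders sum to 2 (valence 4) → 2 H
  atom 20: N, bond orders sum to 1 (valence 3) → 2 H
Total hydrogens: 19.

19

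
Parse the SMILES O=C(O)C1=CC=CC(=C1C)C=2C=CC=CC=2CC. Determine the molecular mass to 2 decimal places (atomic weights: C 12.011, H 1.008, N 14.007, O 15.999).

240.30 g/mol

First, the molecular formula is C16H16O2 (counting implicit H from valence).
  C: 16 × 12.011 = 192.176
  H: 16 × 1.008 = 16.128
  O: 2 × 15.999 = 31.998
Sum: 16×12.011 + 16×1.008 + 2×15.999 = 240.302 → 240.30 g/mol.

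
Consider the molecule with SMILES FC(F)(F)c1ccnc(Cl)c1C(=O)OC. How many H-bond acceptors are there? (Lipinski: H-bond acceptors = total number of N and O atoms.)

N atoms: 1; O atoms: 2.
Lipinski HBA = 1 + 2 = 3.

3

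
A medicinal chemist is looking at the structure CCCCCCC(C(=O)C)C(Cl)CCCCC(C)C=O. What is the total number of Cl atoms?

1

Scan the SMILES for Cl atoms (remember two-letter symbols like Cl and Br are single atoms).
Chlorine count: 1.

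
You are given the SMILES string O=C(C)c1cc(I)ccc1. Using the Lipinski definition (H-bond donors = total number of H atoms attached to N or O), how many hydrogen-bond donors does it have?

0

Donors: find every N or O and count the H atoms it carries.
  atom 1 (O): bond orders sum to 2 → 0 H
Lipinski HBD = 0.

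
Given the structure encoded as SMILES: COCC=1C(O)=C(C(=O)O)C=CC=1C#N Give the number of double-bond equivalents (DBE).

7

Degree of unsaturation = (number of rings) + (number of π bonds).
Ring closures in the SMILES: 1.
π bonds: 4 double bonds (each 1 DoU), 1 triple bond (each 2 DoU) → 6 DoU from unsaturation.
Total DoU = 1 + 6 = 7.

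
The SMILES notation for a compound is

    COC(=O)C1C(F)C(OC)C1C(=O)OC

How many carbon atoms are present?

Count every carbon token in the SMILES (each C, including those in ring-closure positions and inside branches).
Carbon count: 9.

9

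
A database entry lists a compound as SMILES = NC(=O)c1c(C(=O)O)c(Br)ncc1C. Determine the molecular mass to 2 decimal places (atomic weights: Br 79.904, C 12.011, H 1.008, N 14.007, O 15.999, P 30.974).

First, the molecular formula is C8H7BrN2O3 (counting implicit H from valence).
  Br: 1 × 79.904 = 79.904
  C: 8 × 12.011 = 96.088
  H: 7 × 1.008 = 7.056
  N: 2 × 14.007 = 28.014
  O: 3 × 15.999 = 47.997
Sum: 1×79.904 + 8×12.011 + 7×1.008 + 2×14.007 + 3×15.999 = 259.059 → 259.06 g/mol.

259.06 g/mol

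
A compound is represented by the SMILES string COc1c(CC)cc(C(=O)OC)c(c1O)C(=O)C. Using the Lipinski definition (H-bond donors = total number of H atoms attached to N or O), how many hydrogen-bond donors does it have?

Donors: find every N or O and count the H atoms it carries.
  atom 2 (O): bond orders sum to 2 → 0 H
  atom 10 (O): bond orders sum to 2 → 0 H
  atom 11 (O): bond orders sum to 2 → 0 H
  atom 15 (O): bond orders sum to 1 → 1 H
  atom 17 (O): bond orders sum to 2 → 0 H
Lipinski HBD = 1.

1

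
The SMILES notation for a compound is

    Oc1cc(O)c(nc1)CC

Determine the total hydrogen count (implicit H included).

9

Walk through each heavy atom and fill implicit hydrogens from standard valence (C 4, N 3, O 2, S 2, halogen 1); for lowercase aromatic atoms, an aromatic c carries 1 H when it has two neighbours and 0 H with three, and aromatic n carries 0 H:
  atom 1: O, bond orders sum to 1 (valence 2) → 1 H
  atom 2: aromatic c, 3 neighbours → 0 H
  atom 3: aromatic c, 2 neighbours → 1 H
  atom 4: aromatic c, 3 neighbours → 0 H
  atom 5: O, bond orders sum to 1 (valence 2) → 1 H
  atom 6: aromatic c, 3 neighbours → 0 H
  atom 7: aromatic n, 2 neighbours → 0 H
  atom 8: aromatic c, 2 neighbours → 1 H
  atom 9: C, bond orders sum to 2 (valence 4) → 2 H
  atom 10: C, bond orders sum to 1 (valence 4) → 3 H
Total hydrogens: 9.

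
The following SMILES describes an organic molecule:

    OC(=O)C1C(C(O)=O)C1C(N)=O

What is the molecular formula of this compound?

Walk through each heavy atom and fill implicit hydrogens from standard valence (C 4, N 3, O 2, S 2, halogen 1):
  atom 1: O, bond orders sum to 1 (valence 2) → 1 H
  atom 2: C, bond orders sum to 4 (valence 4) → 0 H
  atom 3: O, bond orders sum to 2 (valence 2) → 0 H
  atom 4: C, bond orders sum to 3 (valence 4) → 1 H
  atom 5: C, bond orders sum to 3 (valence 4) → 1 H
  atom 6: C, bond orders sum to 4 (valence 4) → 0 H
  atom 7: O, bond orders sum to 1 (valence 2) → 1 H
  atom 8: O, bond orders sum to 2 (valence 2) → 0 H
  atom 9: C, bond orders sum to 3 (valence 4) → 1 H
  atom 10: C, bond orders sum to 4 (valence 4) → 0 H
  atom 11: N, bond orders sum to 1 (valence 3) → 2 H
  atom 12: O, bond orders sum to 2 (valence 2) → 0 H
Totals → C:6, H:7, N:1, O:5.

C6H7NO5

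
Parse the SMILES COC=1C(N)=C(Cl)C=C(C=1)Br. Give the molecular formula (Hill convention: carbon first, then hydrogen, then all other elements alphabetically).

Walk through each heavy atom and fill implicit hydrogens from standard valence (C 4, N 3, O 2, S 2, halogen 1):
  atom 1: C, bond orders sum to 1 (valence 4) → 3 H
  atom 2: O, bond orders sum to 2 (valence 2) → 0 H
  atom 3: C, bond orders sum to 4 (valence 4) → 0 H
  atom 4: C, bond orders sum to 4 (valence 4) → 0 H
  atom 5: N, bond orders sum to 1 (valence 3) → 2 H
  atom 6: C, bond orders sum to 4 (valence 4) → 0 H
  atom 7: Cl (halogen, monovalent) → 0 H
  atom 8: C, bond orders sum to 3 (valence 4) → 1 H
  atom 9: C, bond orders sum to 4 (valence 4) → 0 H
  atom 10: C, bond orders sum to 3 (valence 4) → 1 H
  atom 11: Br (halogen, monovalent) → 0 H
Totals → C:7, H:7, Br:1, Cl:1, N:1, O:1.

C7H7BrClNO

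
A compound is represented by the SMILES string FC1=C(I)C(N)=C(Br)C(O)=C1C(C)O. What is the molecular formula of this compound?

C8H8BrFINO2

Walk through each heavy atom and fill implicit hydrogens from standard valence (C 4, N 3, O 2, S 2, halogen 1):
  atom 1: F (halogen, monovalent) → 0 H
  atom 2: C, bond orders sum to 4 (valence 4) → 0 H
  atom 3: C, bond orders sum to 4 (valence 4) → 0 H
  atom 4: I (halogen, monovalent) → 0 H
  atom 5: C, bond orders sum to 4 (valence 4) → 0 H
  atom 6: N, bond orders sum to 1 (valence 3) → 2 H
  atom 7: C, bond orders sum to 4 (valence 4) → 0 H
  atom 8: Br (halogen, monovalent) → 0 H
  atom 9: C, bond orders sum to 4 (valence 4) → 0 H
  atom 10: O, bond orders sum to 1 (valence 2) → 1 H
  atom 11: C, bond orders sum to 4 (valence 4) → 0 H
  atom 12: C, bond orders sum to 3 (valence 4) → 1 H
  atom 13: C, bond orders sum to 1 (valence 4) → 3 H
  atom 14: O, bond orders sum to 1 (valence 2) → 1 H
Totals → C:8, H:8, Br:1, F:1, I:1, N:1, O:2.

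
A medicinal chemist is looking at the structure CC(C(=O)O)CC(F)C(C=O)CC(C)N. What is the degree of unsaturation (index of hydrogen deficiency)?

Degree of unsaturation = (number of rings) + (number of π bonds).
Ring closures in the SMILES: 0.
π bonds: 2 double bonds (each 1 DoU) → 2 DoU from unsaturation.
Total DoU = 0 + 2 = 2.

2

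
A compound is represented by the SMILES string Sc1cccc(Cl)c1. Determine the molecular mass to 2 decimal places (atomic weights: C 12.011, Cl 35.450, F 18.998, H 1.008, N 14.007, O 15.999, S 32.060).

First, the molecular formula is C6H5ClS (counting implicit H from valence).
  C: 6 × 12.011 = 72.066
  Cl: 1 × 35.450 = 35.450
  H: 5 × 1.008 = 5.040
  S: 1 × 32.060 = 32.060
Sum: 6×12.011 + 1×35.450 + 5×1.008 + 1×32.060 = 144.616 → 144.62 g/mol.

144.62 g/mol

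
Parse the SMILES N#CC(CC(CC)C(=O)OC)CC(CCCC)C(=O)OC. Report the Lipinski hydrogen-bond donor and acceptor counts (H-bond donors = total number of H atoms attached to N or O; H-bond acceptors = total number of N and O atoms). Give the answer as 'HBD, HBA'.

Donors: find every N or O and count the H atoms it carries.
  atom 1 (N): bond orders sum to 3 → 0 H
  atom 9 (O): bond orders sum to 2 → 0 H
  atom 10 (O): bond orders sum to 2 → 0 H
  atom 19 (O): bond orders sum to 2 → 0 H
  atom 20 (O): bond orders sum to 2 → 0 H
Lipinski HBD = 0.
Acceptors: N atoms = 1, O atoms = 4 → HBA = 5.

0, 5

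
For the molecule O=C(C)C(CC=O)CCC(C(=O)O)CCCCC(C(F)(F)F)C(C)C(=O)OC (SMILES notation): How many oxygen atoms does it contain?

Scan the SMILES for O atoms (remember two-letter symbols like Cl and Br are single atoms).
Oxygen count: 6.

6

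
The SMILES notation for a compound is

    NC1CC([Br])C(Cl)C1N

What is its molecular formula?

C5H10BrClN2

Walk through each heavy atom and fill implicit hydrogens from standard valence (C 4, N 3, O 2, S 2, halogen 1):
  atom 1: N, bond orders sum to 1 (valence 3) → 2 H
  atom 2: C, bond orders sum to 3 (valence 4) → 1 H
  atom 3: C, bond orders sum to 2 (valence 4) → 2 H
  atom 4: C, bond orders sum to 3 (valence 4) → 1 H
  atom 5: Br with explicit H count 0
  atom 6: C, bond orders sum to 3 (valence 4) → 1 H
  atom 7: Cl (halogen, monovalent) → 0 H
  atom 8: C, bond orders sum to 3 (valence 4) → 1 H
  atom 9: N, bond orders sum to 1 (valence 3) → 2 H
Totals → C:5, H:10, Br:1, Cl:1, N:2.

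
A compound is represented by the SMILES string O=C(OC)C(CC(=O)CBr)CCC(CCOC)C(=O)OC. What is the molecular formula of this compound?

Walk through each heavy atom and fill implicit hydrogens from standard valence (C 4, N 3, O 2, S 2, halogen 1):
  atom 1: O, bond orders sum to 2 (valence 2) → 0 H
  atom 2: C, bond orders sum to 4 (valence 4) → 0 H
  atom 3: O, bond orders sum to 2 (valence 2) → 0 H
  atom 4: C, bond orders sum to 1 (valence 4) → 3 H
  atom 5: C, bond orders sum to 3 (valence 4) → 1 H
  atom 6: C, bond orders sum to 2 (valence 4) → 2 H
  atom 7: C, bond orders sum to 4 (valence 4) → 0 H
  atom 8: O, bond orders sum to 2 (valence 2) → 0 H
  atom 9: C, bond orders sum to 2 (valence 4) → 2 H
  atom 10: Br (halogen, monovalent) → 0 H
  atom 11: C, bond orders sum to 2 (valence 4) → 2 H
  atom 12: C, bond orders sum to 2 (valence 4) → 2 H
  atom 13: C, bond orders sum to 3 (valence 4) → 1 H
  atom 14: C, bond orders sum to 2 (valence 4) → 2 H
  atom 15: C, bond orders sum to 2 (valence 4) → 2 H
  atom 16: O, bond orders sum to 2 (valence 2) → 0 H
  atom 17: C, bond orders sum to 1 (valence 4) → 3 H
  atom 18: C, bond orders sum to 4 (valence 4) → 0 H
  atom 19: O, bond orders sum to 2 (valence 2) → 0 H
  atom 20: O, bond orders sum to 2 (valence 2) → 0 H
  atom 21: C, bond orders sum to 1 (valence 4) → 3 H
Totals → C:14, H:23, Br:1, O:6.

C14H23BrO6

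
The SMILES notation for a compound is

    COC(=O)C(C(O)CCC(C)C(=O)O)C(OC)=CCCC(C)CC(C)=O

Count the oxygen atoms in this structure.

7

Scan the SMILES for O atoms (remember two-letter symbols like Cl and Br are single atoms).
Oxygen count: 7.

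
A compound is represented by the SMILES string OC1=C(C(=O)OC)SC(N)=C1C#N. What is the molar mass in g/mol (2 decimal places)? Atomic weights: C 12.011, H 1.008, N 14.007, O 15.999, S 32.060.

First, the molecular formula is C7H6N2O3S (counting implicit H from valence).
  C: 7 × 12.011 = 84.077
  H: 6 × 1.008 = 6.048
  N: 2 × 14.007 = 28.014
  O: 3 × 15.999 = 47.997
  S: 1 × 32.060 = 32.060
Sum: 7×12.011 + 6×1.008 + 2×14.007 + 3×15.999 + 1×32.060 = 198.196 → 198.20 g/mol.

198.20 g/mol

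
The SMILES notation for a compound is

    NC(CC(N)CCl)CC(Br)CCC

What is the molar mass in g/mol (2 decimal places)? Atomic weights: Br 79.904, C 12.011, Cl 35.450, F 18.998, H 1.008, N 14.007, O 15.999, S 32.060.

271.63 g/mol

First, the molecular formula is C9H20BrClN2 (counting implicit H from valence).
  Br: 1 × 79.904 = 79.904
  C: 9 × 12.011 = 108.099
  Cl: 1 × 35.450 = 35.450
  H: 20 × 1.008 = 20.160
  N: 2 × 14.007 = 28.014
Sum: 1×79.904 + 9×12.011 + 1×35.450 + 20×1.008 + 2×14.007 = 271.627 → 271.63 g/mol.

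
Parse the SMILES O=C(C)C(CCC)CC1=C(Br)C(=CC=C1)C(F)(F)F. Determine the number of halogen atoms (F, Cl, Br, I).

4

Halogen atoms appear at heavy-atom positions 11, 17, 18, 19 (1×Br, 3×F).
Other groups present: 1 ketone.
Halogen count: 4.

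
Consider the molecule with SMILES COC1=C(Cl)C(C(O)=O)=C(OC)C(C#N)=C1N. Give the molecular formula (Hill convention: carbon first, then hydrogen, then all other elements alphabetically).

C10H9ClN2O4

Walk through each heavy atom and fill implicit hydrogens from standard valence (C 4, N 3, O 2, S 2, halogen 1):
  atom 1: C, bond orders sum to 1 (valence 4) → 3 H
  atom 2: O, bond orders sum to 2 (valence 2) → 0 H
  atom 3: C, bond orders sum to 4 (valence 4) → 0 H
  atom 4: C, bond orders sum to 4 (valence 4) → 0 H
  atom 5: Cl (halogen, monovalent) → 0 H
  atom 6: C, bond orders sum to 4 (valence 4) → 0 H
  atom 7: C, bond orders sum to 4 (valence 4) → 0 H
  atom 8: O, bond orders sum to 1 (valence 2) → 1 H
  atom 9: O, bond orders sum to 2 (valence 2) → 0 H
  atom 10: C, bond orders sum to 4 (valence 4) → 0 H
  atom 11: O, bond orders sum to 2 (valence 2) → 0 H
  atom 12: C, bond orders sum to 1 (valence 4) → 3 H
  atom 13: C, bond orders sum to 4 (valence 4) → 0 H
  atom 14: C, bond orders sum to 4 (valence 4) → 0 H
  atom 15: N, bond orders sum to 3 (valence 3) → 0 H
  atom 16: C, bond orders sum to 4 (valence 4) → 0 H
  atom 17: N, bond orders sum to 1 (valence 3) → 2 H
Totals → C:10, H:9, Cl:1, N:2, O:4.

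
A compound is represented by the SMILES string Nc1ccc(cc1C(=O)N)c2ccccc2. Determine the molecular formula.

Walk through each heavy atom and fill implicit hydrogens from standard valence (C 4, N 3, O 2, S 2, halogen 1); for lowercase aromatic atoms, an aromatic c carries 1 H when it has two neighbours and 0 H with three, and aromatic n carries 0 H:
  atom 1: N, bond orders sum to 1 (valence 3) → 2 H
  atom 2: aromatic c, 3 neighbours → 0 H
  atom 3: aromatic c, 2 neighbours → 1 H
  atom 4: aromatic c, 2 neighbours → 1 H
  atom 5: aromatic c, 3 neighbours → 0 H
  atom 6: aromatic c, 2 neighbours → 1 H
  atom 7: aromatic c, 3 neighbours → 0 H
  atom 8: C, bond orders sum to 4 (valence 4) → 0 H
  atom 9: O, bond orders sum to 2 (valence 2) → 0 H
  atom 10: N, bond orders sum to 1 (valence 3) → 2 H
  atom 11: aromatic c, 3 neighbours → 0 H
  atom 12: aromatic c, 2 neighbours → 1 H
  atom 13: aromatic c, 2 neighbours → 1 H
  atom 14: aromatic c, 2 neighbours → 1 H
  atom 15: aromatic c, 2 neighbours → 1 H
  atom 16: aromatic c, 2 neighbours → 1 H
Totals → C:13, H:12, N:2, O:1.

C13H12N2O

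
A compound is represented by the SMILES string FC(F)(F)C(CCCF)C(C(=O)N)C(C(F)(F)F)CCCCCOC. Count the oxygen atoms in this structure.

Scan the SMILES for O atoms (remember two-letter symbols like Cl and Br are single atoms).
Oxygen count: 2.

2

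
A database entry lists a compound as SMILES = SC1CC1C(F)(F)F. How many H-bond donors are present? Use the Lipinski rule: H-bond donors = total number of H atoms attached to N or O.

Donors: find every N or O and count the H atoms it carries.
  (no N or O atoms present)
Lipinski HBD = 0.

0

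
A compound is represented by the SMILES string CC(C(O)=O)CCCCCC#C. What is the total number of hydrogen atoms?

16

Walk through each heavy atom and fill implicit hydrogens from standard valence (C 4, N 3, O 2, S 2, halogen 1):
  atom 1: C, bond orders sum to 1 (valence 4) → 3 H
  atom 2: C, bond orders sum to 3 (valence 4) → 1 H
  atom 3: C, bond orders sum to 4 (valence 4) → 0 H
  atom 4: O, bond orders sum to 1 (valence 2) → 1 H
  atom 5: O, bond orders sum to 2 (valence 2) → 0 H
  atom 6: C, bond orders sum to 2 (valence 4) → 2 H
  atom 7: C, bond orders sum to 2 (valence 4) → 2 H
  atom 8: C, bond orders sum to 2 (valence 4) → 2 H
  atom 9: C, bond orders sum to 2 (valence 4) → 2 H
  atom 10: C, bond orders sum to 2 (valence 4) → 2 H
  atom 11: C, bond orders sum to 4 (valence 4) → 0 H
  atom 12: C, bond orders sum to 3 (valence 4) → 1 H
Total hydrogens: 16.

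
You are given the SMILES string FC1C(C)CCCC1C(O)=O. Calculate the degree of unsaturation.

2

Molecular formula: C8H13FO2.
DoU = (2C + 2 + N − H − X) / 2, where X is the halogen count and O/S are ignored.
    = (2·8 + 2 + 0 − 13 − 1) / 2 = 4 / 2 = 2.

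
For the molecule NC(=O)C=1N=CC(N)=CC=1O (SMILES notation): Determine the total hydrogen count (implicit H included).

Walk through each heavy atom and fill implicit hydrogens from standard valence (C 4, N 3, O 2, S 2, halogen 1):
  atom 1: N, bond orders sum to 1 (valence 3) → 2 H
  atom 2: C, bond orders sum to 4 (valence 4) → 0 H
  atom 3: O, bond orders sum to 2 (valence 2) → 0 H
  atom 4: C, bond orders sum to 4 (valence 4) → 0 H
  atom 5: N, bond orders sum to 3 (valence 3) → 0 H
  atom 6: C, bond orders sum to 3 (valence 4) → 1 H
  atom 7: C, bond orders sum to 4 (valence 4) → 0 H
  atom 8: N, bond orders sum to 1 (valence 3) → 2 H
  atom 9: C, bond orders sum to 3 (valence 4) → 1 H
  atom 10: C, bond orders sum to 4 (valence 4) → 0 H
  atom 11: O, bond orders sum to 1 (valence 2) → 1 H
Total hydrogens: 7.

7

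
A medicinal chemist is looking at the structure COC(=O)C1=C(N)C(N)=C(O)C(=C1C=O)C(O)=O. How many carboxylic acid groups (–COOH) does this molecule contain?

1

The carboxylic acid motif appears at heavy-atom position 16 in the SMILES.
Other groups present: 1 aldehyde, 1 ester, 1 hydroxyl, 2 primary amine.
Carboxylic acid count: 1.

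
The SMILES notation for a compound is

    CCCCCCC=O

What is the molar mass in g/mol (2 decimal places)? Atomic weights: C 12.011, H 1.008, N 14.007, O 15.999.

114.19 g/mol

First, the molecular formula is C7H14O (counting implicit H from valence).
  C: 7 × 12.011 = 84.077
  H: 14 × 1.008 = 14.112
  O: 1 × 15.999 = 15.999
Sum: 7×12.011 + 14×1.008 + 1×15.999 = 114.188 → 114.19 g/mol.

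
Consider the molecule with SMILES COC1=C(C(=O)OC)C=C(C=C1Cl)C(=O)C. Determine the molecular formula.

C11H11ClO4

Walk through each heavy atom and fill implicit hydrogens from standard valence (C 4, N 3, O 2, S 2, halogen 1):
  atom 1: C, bond orders sum to 1 (valence 4) → 3 H
  atom 2: O, bond orders sum to 2 (valence 2) → 0 H
  atom 3: C, bond orders sum to 4 (valence 4) → 0 H
  atom 4: C, bond orders sum to 4 (valence 4) → 0 H
  atom 5: C, bond orders sum to 4 (valence 4) → 0 H
  atom 6: O, bond orders sum to 2 (valence 2) → 0 H
  atom 7: O, bond orders sum to 2 (valence 2) → 0 H
  atom 8: C, bond orders sum to 1 (valence 4) → 3 H
  atom 9: C, bond orders sum to 3 (valence 4) → 1 H
  atom 10: C, bond orders sum to 4 (valence 4) → 0 H
  atom 11: C, bond orders sum to 3 (valence 4) → 1 H
  atom 12: C, bond orders sum to 4 (valence 4) → 0 H
  atom 13: Cl (halogen, monovalent) → 0 H
  atom 14: C, bond orders sum to 4 (valence 4) → 0 H
  atom 15: O, bond orders sum to 2 (valence 2) → 0 H
  atom 16: C, bond orders sum to 1 (valence 4) → 3 H
Totals → C:11, H:11, Cl:1, O:4.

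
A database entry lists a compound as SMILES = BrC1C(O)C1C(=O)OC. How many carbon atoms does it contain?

5

Count every carbon token in the SMILES (each C, including those in ring-closure positions and inside branches).
Carbon count: 5.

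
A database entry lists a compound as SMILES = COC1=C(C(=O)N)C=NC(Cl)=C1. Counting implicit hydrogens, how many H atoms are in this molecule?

7

Walk through each heavy atom and fill implicit hydrogens from standard valence (C 4, N 3, O 2, S 2, halogen 1):
  atom 1: C, bond orders sum to 1 (valence 4) → 3 H
  atom 2: O, bond orders sum to 2 (valence 2) → 0 H
  atom 3: C, bond orders sum to 4 (valence 4) → 0 H
  atom 4: C, bond orders sum to 4 (valence 4) → 0 H
  atom 5: C, bond orders sum to 4 (valence 4) → 0 H
  atom 6: O, bond orders sum to 2 (valence 2) → 0 H
  atom 7: N, bond orders sum to 1 (valence 3) → 2 H
  atom 8: C, bond orders sum to 3 (valence 4) → 1 H
  atom 9: N, bond orders sum to 3 (valence 3) → 0 H
  atom 10: C, bond orders sum to 4 (valence 4) → 0 H
  atom 11: Cl (halogen, monovalent) → 0 H
  atom 12: C, bond orders sum to 3 (valence 4) → 1 H
Total hydrogens: 7.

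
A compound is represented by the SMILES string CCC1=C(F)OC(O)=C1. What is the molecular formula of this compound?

C6H7FO2

Walk through each heavy atom and fill implicit hydrogens from standard valence (C 4, N 3, O 2, S 2, halogen 1):
  atom 1: C, bond orders sum to 1 (valence 4) → 3 H
  atom 2: C, bond orders sum to 2 (valence 4) → 2 H
  atom 3: C, bond orders sum to 4 (valence 4) → 0 H
  atom 4: C, bond orders sum to 4 (valence 4) → 0 H
  atom 5: F (halogen, monovalent) → 0 H
  atom 6: O, bond orders sum to 2 (valence 2) → 0 H
  atom 7: C, bond orders sum to 4 (valence 4) → 0 H
  atom 8: O, bond orders sum to 1 (valence 2) → 1 H
  atom 9: C, bond orders sum to 3 (valence 4) → 1 H
Totals → C:6, H:7, F:1, O:2.
In Hill order: C6H7FO2.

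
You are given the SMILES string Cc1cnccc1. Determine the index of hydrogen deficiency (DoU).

Molecular formula: C6H7N.
DoU = (2C + 2 + N − H − X) / 2, where X is the halogen count and O/S are ignored.
    = (2·6 + 2 + 1 − 7 − 0) / 2 = 8 / 2 = 4.

4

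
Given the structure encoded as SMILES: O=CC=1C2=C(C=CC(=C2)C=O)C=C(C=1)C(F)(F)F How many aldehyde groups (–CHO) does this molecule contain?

The aldehyde motif appears at heavy-atom positions 2, 10 in the SMILES.
Aldehyde count: 2.

2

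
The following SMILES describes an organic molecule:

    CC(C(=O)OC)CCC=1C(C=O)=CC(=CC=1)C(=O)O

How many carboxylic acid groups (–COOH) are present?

The carboxylic acid motif appears at heavy-atom position 17 in the SMILES.
Other groups present: 1 aldehyde, 1 ester.
Carboxylic acid count: 1.

1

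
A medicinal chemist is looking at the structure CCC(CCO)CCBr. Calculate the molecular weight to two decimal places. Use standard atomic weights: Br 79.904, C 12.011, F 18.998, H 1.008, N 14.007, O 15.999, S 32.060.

195.10 g/mol

First, the molecular formula is C7H15BrO (counting implicit H from valence).
  Br: 1 × 79.904 = 79.904
  C: 7 × 12.011 = 84.077
  H: 15 × 1.008 = 15.120
  O: 1 × 15.999 = 15.999
Sum: 1×79.904 + 7×12.011 + 15×1.008 + 1×15.999 = 195.100 → 195.10 g/mol.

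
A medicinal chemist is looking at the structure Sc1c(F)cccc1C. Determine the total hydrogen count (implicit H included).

7

Walk through each heavy atom and fill implicit hydrogens from standard valence (C 4, N 3, O 2, S 2, halogen 1); for lowercase aromatic atoms, an aromatic c carries 1 H when it has two neighbours and 0 H with three, and aromatic n carries 0 H:
  atom 1: S, bond orders sum to 1 (valence 2) → 1 H
  atom 2: aromatic c, 3 neighbours → 0 H
  atom 3: aromatic c, 3 neighbours → 0 H
  atom 4: F (halogen, monovalent) → 0 H
  atom 5: aromatic c, 2 neighbours → 1 H
  atom 6: aromatic c, 2 neighbours → 1 H
  atom 7: aromatic c, 2 neighbours → 1 H
  atom 8: aromatic c, 3 neighbours → 0 H
  atom 9: C, bond orders sum to 1 (valence 4) → 3 H
Total hydrogens: 7.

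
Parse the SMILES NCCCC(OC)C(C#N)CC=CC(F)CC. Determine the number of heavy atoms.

17

Every atom symbol written in the SMILES (organic subset) is one heavy atom; implicit H are not written.
Heavy atoms by element → C:13, F:1, N:2, O:1.
Total: 17.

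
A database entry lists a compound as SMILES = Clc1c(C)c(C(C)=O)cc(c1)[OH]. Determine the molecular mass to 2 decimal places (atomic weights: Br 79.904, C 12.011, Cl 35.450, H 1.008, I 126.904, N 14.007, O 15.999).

First, the molecular formula is C9H9ClO2 (counting implicit H from valence).
  C: 9 × 12.011 = 108.099
  Cl: 1 × 35.450 = 35.450
  H: 9 × 1.008 = 9.072
  O: 2 × 15.999 = 31.998
Sum: 9×12.011 + 1×35.450 + 9×1.008 + 2×15.999 = 184.619 → 184.62 g/mol.

184.62 g/mol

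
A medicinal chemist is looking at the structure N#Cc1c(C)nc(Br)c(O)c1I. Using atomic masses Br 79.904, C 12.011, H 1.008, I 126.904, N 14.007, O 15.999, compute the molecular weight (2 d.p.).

338.93 g/mol

First, the molecular formula is C7H4BrIN2O (counting implicit H from valence).
  Br: 1 × 79.904 = 79.904
  C: 7 × 12.011 = 84.077
  H: 4 × 1.008 = 4.032
  I: 1 × 126.904 = 126.904
  N: 2 × 14.007 = 28.014
  O: 1 × 15.999 = 15.999
Sum: 1×79.904 + 7×12.011 + 4×1.008 + 1×126.904 + 2×14.007 + 1×15.999 = 338.930 → 338.93 g/mol.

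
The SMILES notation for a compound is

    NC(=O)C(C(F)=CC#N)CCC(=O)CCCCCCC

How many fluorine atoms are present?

Scan the SMILES for F atoms (remember two-letter symbols like Cl and Br are single atoms).
Fluorine count: 1.

1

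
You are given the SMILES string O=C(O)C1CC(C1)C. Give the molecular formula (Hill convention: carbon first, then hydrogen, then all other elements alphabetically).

Walk through each heavy atom and fill implicit hydrogens from standard valence (C 4, N 3, O 2, S 2, halogen 1):
  atom 1: O, bond orders sum to 2 (valence 2) → 0 H
  atom 2: C, bond orders sum to 4 (valence 4) → 0 H
  atom 3: O, bond orders sum to 1 (valence 2) → 1 H
  atom 4: C, bond orders sum to 3 (valence 4) → 1 H
  atom 5: C, bond orders sum to 2 (valence 4) → 2 H
  atom 6: C, bond orders sum to 3 (valence 4) → 1 H
  atom 7: C, bond orders sum to 2 (valence 4) → 2 H
  atom 8: C, bond orders sum to 1 (valence 4) → 3 H
Totals → C:6, H:10, O:2.

C6H10O2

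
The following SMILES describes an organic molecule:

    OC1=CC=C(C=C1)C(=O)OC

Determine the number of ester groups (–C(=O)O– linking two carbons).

1

The ester motif appears at heavy-atom position 8 in the SMILES.
Other groups present: 1 hydroxyl.
Ester count: 1.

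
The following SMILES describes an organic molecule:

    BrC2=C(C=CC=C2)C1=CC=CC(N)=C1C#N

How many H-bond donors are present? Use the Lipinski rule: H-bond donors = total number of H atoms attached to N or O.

2

Donors: find every N or O and count the H atoms it carries.
  atom 13 (N): bond orders sum to 1 → 2 H
  atom 16 (N): bond orders sum to 3 → 0 H
Lipinski HBD = 2.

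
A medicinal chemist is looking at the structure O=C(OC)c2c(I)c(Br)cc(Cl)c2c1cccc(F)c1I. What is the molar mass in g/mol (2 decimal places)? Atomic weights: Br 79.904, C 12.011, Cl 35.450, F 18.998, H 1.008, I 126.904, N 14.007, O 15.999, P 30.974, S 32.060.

First, the molecular formula is C14H7BrClFI2O2 (counting implicit H from valence).
  Br: 1 × 79.904 = 79.904
  C: 14 × 12.011 = 168.154
  Cl: 1 × 35.450 = 35.450
  F: 1 × 18.998 = 18.998
  H: 7 × 1.008 = 7.056
  I: 2 × 126.904 = 253.808
  O: 2 × 15.999 = 31.998
Sum: 1×79.904 + 14×12.011 + 1×35.450 + 1×18.998 + 7×1.008 + 2×126.904 + 2×15.999 = 595.368 → 595.37 g/mol.

595.37 g/mol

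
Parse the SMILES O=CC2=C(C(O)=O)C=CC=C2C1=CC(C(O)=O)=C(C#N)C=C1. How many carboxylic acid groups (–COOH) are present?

The carboxylic acid motif appears at heavy-atom positions 5, 15 in the SMILES.
Other groups present: 1 aldehyde, 1 nitrile.
Carboxylic acid count: 2.

2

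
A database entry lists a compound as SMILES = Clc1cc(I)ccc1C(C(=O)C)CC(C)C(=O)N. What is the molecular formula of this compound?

Walk through each heavy atom and fill implicit hydrogens from standard valence (C 4, N 3, O 2, S 2, halogen 1); for lowercase aromatic atoms, an aromatic c carries 1 H when it has two neighbours and 0 H with three, and aromatic n carries 0 H:
  atom 1: Cl (halogen, monovalent) → 0 H
  atom 2: aromatic c, 3 neighbours → 0 H
  atom 3: aromatic c, 2 neighbours → 1 H
  atom 4: aromatic c, 3 neighbours → 0 H
  atom 5: I (halogen, monovalent) → 0 H
  atom 6: aromatic c, 2 neighbours → 1 H
  atom 7: aromatic c, 2 neighbours → 1 H
  atom 8: aromatic c, 3 neighbours → 0 H
  atom 9: C, bond orders sum to 3 (valence 4) → 1 H
  atom 10: C, bond orders sum to 4 (valence 4) → 0 H
  atom 11: O, bond orders sum to 2 (valence 2) → 0 H
  atom 12: C, bond orders sum to 1 (valence 4) → 3 H
  atom 13: C, bond orders sum to 2 (valence 4) → 2 H
  atom 14: C, bond orders sum to 3 (valence 4) → 1 H
  atom 15: C, bond orders sum to 1 (valence 4) → 3 H
  atom 16: C, bond orders sum to 4 (valence 4) → 0 H
  atom 17: O, bond orders sum to 2 (valence 2) → 0 H
  atom 18: N, bond orders sum to 1 (valence 3) → 2 H
Totals → C:13, H:15, Cl:1, I:1, N:1, O:2.
In Hill order: C13H15ClINO2.

C13H15ClINO2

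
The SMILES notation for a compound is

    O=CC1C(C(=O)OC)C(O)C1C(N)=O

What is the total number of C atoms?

Count every carbon token in the SMILES (each C, including those in ring-closure positions and inside branches).
Carbon count: 8.

8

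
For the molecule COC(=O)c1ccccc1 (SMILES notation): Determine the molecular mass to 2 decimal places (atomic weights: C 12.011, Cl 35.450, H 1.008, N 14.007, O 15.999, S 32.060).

First, the molecular formula is C8H8O2 (counting implicit H from valence).
  C: 8 × 12.011 = 96.088
  H: 8 × 1.008 = 8.064
  O: 2 × 15.999 = 31.998
Sum: 8×12.011 + 8×1.008 + 2×15.999 = 136.150 → 136.15 g/mol.

136.15 g/mol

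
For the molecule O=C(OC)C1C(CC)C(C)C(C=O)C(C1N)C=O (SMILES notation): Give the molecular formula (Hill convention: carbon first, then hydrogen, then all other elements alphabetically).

Walk through each heavy atom and fill implicit hydrogens from standard valence (C 4, N 3, O 2, S 2, halogen 1):
  atom 1: O, bond orders sum to 2 (valence 2) → 0 H
  atom 2: C, bond orders sum to 4 (valence 4) → 0 H
  atom 3: O, bond orders sum to 2 (valence 2) → 0 H
  atom 4: C, bond orders sum to 1 (valence 4) → 3 H
  atom 5: C, bond orders sum to 3 (valence 4) → 1 H
  atom 6: C, bond orders sum to 3 (valence 4) → 1 H
  atom 7: C, bond orders sum to 2 (valence 4) → 2 H
  atom 8: C, bond orders sum to 1 (valence 4) → 3 H
  atom 9: C, bond orders sum to 3 (valence 4) → 1 H
  atom 10: C, bond orders sum to 1 (valence 4) → 3 H
  atom 11: C, bond orders sum to 3 (valence 4) → 1 H
  atom 12: C, bond orders sum to 3 (valence 4) → 1 H
  atom 13: O, bond orders sum to 2 (valence 2) → 0 H
  atom 14: C, bond orders sum to 3 (valence 4) → 1 H
  atom 15: C, bond orders sum to 3 (valence 4) → 1 H
  atom 16: N, bond orders sum to 1 (valence 3) → 2 H
  atom 17: C, bond orders sum to 3 (valence 4) → 1 H
  atom 18: O, bond orders sum to 2 (valence 2) → 0 H
Totals → C:13, H:21, N:1, O:4.
In Hill order: C13H21NO4.

C13H21NO4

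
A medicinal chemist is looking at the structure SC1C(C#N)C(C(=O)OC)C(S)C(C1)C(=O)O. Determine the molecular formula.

Walk through each heavy atom and fill implicit hydrogens from standard valence (C 4, N 3, O 2, S 2, halogen 1):
  atom 1: S, bond orders sum to 1 (valence 2) → 1 H
  atom 2: C, bond orders sum to 3 (valence 4) → 1 H
  atom 3: C, bond orders sum to 3 (valence 4) → 1 H
  atom 4: C, bond orders sum to 4 (valence 4) → 0 H
  atom 5: N, bond orders sum to 3 (valence 3) → 0 H
  atom 6: C, bond orders sum to 3 (valence 4) → 1 H
  atom 7: C, bond orders sum to 4 (valence 4) → 0 H
  atom 8: O, bond orders sum to 2 (valence 2) → 0 H
  atom 9: O, bond orders sum to 2 (valence 2) → 0 H
  atom 10: C, bond orders sum to 1 (valence 4) → 3 H
  atom 11: C, bond orders sum to 3 (valence 4) → 1 H
  atom 12: S, bond orders sum to 1 (valence 2) → 1 H
  atom 13: C, bond orders sum to 3 (valence 4) → 1 H
  atom 14: C, bond orders sum to 2 (valence 4) → 2 H
  atom 15: C, bond orders sum to 4 (valence 4) → 0 H
  atom 16: O, bond orders sum to 2 (valence 2) → 0 H
  atom 17: O, bond orders sum to 1 (valence 2) → 1 H
Totals → C:10, H:13, N:1, O:4, S:2.
In Hill order: C10H13NO4S2.

C10H13NO4S2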